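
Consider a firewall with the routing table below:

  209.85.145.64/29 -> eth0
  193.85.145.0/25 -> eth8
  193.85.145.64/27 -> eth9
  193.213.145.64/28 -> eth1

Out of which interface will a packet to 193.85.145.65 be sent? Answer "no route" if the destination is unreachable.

Routes whose prefix contains 193.85.145.65:
  193.85.145.0/25 (193.85.145.0 - 193.85.145.127) -> eth8
  193.85.145.64/27 (193.85.145.64 - 193.85.145.95) -> eth9
More-specific entries that do NOT match:
  209.85.145.64/29 (209.85.145.64 - 209.85.145.71) does not contain 193.85.145.65
  193.213.145.64/28 (193.213.145.64 - 193.213.145.79) does not contain 193.85.145.65
Longest matching prefix is /27 -> interface eth9.

eth9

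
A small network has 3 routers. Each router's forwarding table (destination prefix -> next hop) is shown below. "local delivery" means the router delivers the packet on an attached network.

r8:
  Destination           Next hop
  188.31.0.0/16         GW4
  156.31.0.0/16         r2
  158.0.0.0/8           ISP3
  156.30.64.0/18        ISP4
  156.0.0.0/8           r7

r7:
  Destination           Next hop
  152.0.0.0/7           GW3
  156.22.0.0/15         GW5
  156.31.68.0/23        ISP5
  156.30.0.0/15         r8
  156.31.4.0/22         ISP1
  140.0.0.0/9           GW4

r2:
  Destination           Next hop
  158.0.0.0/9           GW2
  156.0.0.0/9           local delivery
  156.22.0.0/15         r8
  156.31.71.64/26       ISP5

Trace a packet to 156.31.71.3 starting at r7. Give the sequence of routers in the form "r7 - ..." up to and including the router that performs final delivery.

At r7: longest match for 156.31.71.3 is 156.30.0.0/15 -> r8
At r8: longest match for 156.31.71.3 is 156.31.0.0/16 -> r2
At r2: longest match for 156.31.71.3 is 156.0.0.0/9 -> local delivery

r7 - r8 - r2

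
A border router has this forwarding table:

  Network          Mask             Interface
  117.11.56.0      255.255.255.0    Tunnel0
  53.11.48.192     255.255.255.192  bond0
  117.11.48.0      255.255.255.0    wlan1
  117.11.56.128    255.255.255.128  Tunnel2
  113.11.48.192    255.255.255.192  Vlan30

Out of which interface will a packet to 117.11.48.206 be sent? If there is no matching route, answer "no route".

Routes whose prefix contains 117.11.48.206:
  117.11.48.0/24 (117.11.48.0 - 117.11.48.255) -> wlan1
More-specific entries that do NOT match:
  53.11.48.192/26 (53.11.48.192 - 53.11.48.255) does not contain 117.11.48.206
  113.11.48.192/26 (113.11.48.192 - 113.11.48.255) does not contain 117.11.48.206
  117.11.56.128/25 (117.11.56.128 - 117.11.56.255) does not contain 117.11.48.206
Longest matching prefix is /24 -> interface wlan1.

wlan1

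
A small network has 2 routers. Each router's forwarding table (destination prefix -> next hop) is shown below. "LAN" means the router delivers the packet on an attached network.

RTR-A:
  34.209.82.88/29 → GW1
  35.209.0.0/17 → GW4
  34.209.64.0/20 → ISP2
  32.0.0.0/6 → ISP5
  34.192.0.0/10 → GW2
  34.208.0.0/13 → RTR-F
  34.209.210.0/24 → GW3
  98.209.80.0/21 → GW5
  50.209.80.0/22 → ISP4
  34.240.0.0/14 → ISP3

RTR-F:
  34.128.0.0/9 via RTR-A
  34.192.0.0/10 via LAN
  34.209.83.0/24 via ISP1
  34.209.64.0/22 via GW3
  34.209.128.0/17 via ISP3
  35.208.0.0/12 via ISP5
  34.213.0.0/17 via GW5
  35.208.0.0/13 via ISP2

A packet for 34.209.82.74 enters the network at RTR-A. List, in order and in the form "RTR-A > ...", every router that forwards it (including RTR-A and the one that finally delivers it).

At RTR-A: longest match for 34.209.82.74 is 34.208.0.0/13 -> RTR-F
At RTR-F: longest match for 34.209.82.74 is 34.192.0.0/10 -> LAN

RTR-A > RTR-F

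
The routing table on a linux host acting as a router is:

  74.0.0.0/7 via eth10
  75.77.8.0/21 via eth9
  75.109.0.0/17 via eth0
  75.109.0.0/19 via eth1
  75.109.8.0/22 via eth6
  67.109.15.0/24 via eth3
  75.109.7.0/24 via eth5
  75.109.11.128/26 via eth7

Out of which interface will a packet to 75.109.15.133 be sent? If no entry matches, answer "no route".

Routes whose prefix contains 75.109.15.133:
  74.0.0.0/7 (74.0.0.0 - 75.255.255.255) -> eth10
  75.109.0.0/17 (75.109.0.0 - 75.109.127.255) -> eth0
  75.109.0.0/19 (75.109.0.0 - 75.109.31.255) -> eth1
More-specific entries that do NOT match:
  75.109.11.128/26 (75.109.11.128 - 75.109.11.191) does not contain 75.109.15.133
  67.109.15.0/24 (67.109.15.0 - 67.109.15.255) does not contain 75.109.15.133
  75.109.7.0/24 (75.109.7.0 - 75.109.7.255) does not contain 75.109.15.133
  75.109.8.0/22 (75.109.8.0 - 75.109.11.255) does not contain 75.109.15.133
  75.77.8.0/21 (75.77.8.0 - 75.77.15.255) does not contain 75.109.15.133
Longest matching prefix is /19 -> interface eth1.

eth1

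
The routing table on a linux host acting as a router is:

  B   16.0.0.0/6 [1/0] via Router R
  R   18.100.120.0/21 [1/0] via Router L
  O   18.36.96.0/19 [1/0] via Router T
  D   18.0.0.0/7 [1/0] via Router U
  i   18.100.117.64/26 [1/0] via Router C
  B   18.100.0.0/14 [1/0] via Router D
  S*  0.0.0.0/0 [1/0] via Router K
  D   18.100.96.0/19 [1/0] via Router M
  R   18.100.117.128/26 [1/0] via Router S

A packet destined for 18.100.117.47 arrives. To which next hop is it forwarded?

Routes whose prefix contains 18.100.117.47:
  0.0.0.0/0 (default, matches everything) -> Router K
  16.0.0.0/6 (16.0.0.0 - 19.255.255.255) -> Router R
  18.0.0.0/7 (18.0.0.0 - 19.255.255.255) -> Router U
  18.100.0.0/14 (18.100.0.0 - 18.103.255.255) -> Router D
  18.100.96.0/19 (18.100.96.0 - 18.100.127.255) -> Router M
More-specific entries that do NOT match:
  18.100.117.64/26 (18.100.117.64 - 18.100.117.127) does not contain 18.100.117.47
  18.100.117.128/26 (18.100.117.128 - 18.100.117.191) does not contain 18.100.117.47
  18.100.120.0/21 (18.100.120.0 - 18.100.127.255) does not contain 18.100.117.47
Longest matching prefix is /19 -> next hop Router M.

Router M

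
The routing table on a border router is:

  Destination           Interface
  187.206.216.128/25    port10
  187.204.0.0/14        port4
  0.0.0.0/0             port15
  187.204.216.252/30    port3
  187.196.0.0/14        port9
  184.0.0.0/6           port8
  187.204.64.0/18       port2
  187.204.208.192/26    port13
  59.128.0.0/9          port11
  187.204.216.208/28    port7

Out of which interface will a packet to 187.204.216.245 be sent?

port4

Routes whose prefix contains 187.204.216.245:
  0.0.0.0/0 (default, matches everything) -> port15
  184.0.0.0/6 (184.0.0.0 - 187.255.255.255) -> port8
  187.204.0.0/14 (187.204.0.0 - 187.207.255.255) -> port4
More-specific entries that do NOT match:
  187.204.216.252/30 (187.204.216.252 - 187.204.216.255) does not contain 187.204.216.245
  187.204.216.208/28 (187.204.216.208 - 187.204.216.223) does not contain 187.204.216.245
  187.204.208.192/26 (187.204.208.192 - 187.204.208.255) does not contain 187.204.216.245
  187.206.216.128/25 (187.206.216.128 - 187.206.216.255) does not contain 187.204.216.245
  187.204.64.0/18 (187.204.64.0 - 187.204.127.255) does not contain 187.204.216.245
Longest matching prefix is /14 -> interface port4.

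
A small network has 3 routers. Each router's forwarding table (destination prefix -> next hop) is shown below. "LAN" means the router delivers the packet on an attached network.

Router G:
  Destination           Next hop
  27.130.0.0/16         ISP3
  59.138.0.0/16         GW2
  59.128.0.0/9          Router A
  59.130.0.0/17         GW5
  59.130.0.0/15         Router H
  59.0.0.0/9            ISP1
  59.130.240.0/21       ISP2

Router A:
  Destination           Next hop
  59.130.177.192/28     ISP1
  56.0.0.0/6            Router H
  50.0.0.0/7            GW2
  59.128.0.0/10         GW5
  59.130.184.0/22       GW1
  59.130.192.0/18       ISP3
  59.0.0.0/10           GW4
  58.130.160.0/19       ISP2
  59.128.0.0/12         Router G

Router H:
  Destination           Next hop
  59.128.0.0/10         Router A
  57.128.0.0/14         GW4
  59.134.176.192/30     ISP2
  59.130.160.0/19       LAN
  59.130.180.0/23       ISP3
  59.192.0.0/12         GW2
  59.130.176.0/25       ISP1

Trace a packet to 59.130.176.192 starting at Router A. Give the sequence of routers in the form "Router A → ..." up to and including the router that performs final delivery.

Router A → Router G → Router H

At Router A: longest match for 59.130.176.192 is 59.128.0.0/12 -> Router G
At Router G: longest match for 59.130.176.192 is 59.130.0.0/15 -> Router H
At Router H: longest match for 59.130.176.192 is 59.130.160.0/19 -> LAN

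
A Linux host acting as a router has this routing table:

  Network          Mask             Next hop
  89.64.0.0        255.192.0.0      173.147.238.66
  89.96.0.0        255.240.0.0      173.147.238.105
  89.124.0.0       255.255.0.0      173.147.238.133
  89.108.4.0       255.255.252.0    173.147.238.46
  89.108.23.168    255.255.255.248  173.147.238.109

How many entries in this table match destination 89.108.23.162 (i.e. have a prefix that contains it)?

Prefixes containing 89.108.23.162:
  89.64.0.0/10 (89.64.0.0 - 89.127.255.255)
  89.96.0.0/12 (89.96.0.0 - 89.111.255.255)
Total matching entries: 2.

2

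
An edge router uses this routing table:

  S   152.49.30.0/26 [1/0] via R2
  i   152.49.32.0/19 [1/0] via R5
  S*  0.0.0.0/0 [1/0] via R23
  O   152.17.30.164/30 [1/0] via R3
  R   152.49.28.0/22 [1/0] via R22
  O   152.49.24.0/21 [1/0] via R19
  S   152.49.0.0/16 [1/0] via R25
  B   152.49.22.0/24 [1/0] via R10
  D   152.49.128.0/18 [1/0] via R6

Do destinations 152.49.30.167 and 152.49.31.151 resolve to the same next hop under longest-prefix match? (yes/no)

yes

152.49.30.167: longest match 152.49.28.0/22 -> R22
152.49.31.151: longest match 152.49.28.0/22 -> R22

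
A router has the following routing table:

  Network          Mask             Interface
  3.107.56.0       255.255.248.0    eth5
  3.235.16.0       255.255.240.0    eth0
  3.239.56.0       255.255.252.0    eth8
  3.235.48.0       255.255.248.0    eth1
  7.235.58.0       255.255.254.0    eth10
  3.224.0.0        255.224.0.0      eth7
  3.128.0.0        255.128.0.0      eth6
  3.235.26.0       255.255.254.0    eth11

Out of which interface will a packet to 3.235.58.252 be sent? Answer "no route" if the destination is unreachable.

eth7

Routes whose prefix contains 3.235.58.252:
  3.128.0.0/9 (3.128.0.0 - 3.255.255.255) -> eth6
  3.224.0.0/11 (3.224.0.0 - 3.255.255.255) -> eth7
More-specific entries that do NOT match:
  7.235.58.0/23 (7.235.58.0 - 7.235.59.255) does not contain 3.235.58.252
  3.235.26.0/23 (3.235.26.0 - 3.235.27.255) does not contain 3.235.58.252
  3.239.56.0/22 (3.239.56.0 - 3.239.59.255) does not contain 3.235.58.252
  3.107.56.0/21 (3.107.56.0 - 3.107.63.255) does not contain 3.235.58.252
  3.235.48.0/21 (3.235.48.0 - 3.235.55.255) does not contain 3.235.58.252
  3.235.16.0/20 (3.235.16.0 - 3.235.31.255) does not contain 3.235.58.252
Longest matching prefix is /11 -> interface eth7.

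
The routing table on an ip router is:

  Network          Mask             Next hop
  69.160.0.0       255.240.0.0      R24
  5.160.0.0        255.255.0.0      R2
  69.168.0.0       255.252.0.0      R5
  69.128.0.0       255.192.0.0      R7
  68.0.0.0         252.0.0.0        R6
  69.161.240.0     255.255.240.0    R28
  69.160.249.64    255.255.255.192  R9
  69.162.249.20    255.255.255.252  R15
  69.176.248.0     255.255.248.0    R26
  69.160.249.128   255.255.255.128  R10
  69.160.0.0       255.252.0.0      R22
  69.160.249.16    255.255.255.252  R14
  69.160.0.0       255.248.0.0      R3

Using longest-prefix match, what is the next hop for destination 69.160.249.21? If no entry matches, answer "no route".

R22

Routes whose prefix contains 69.160.249.21:
  68.0.0.0/6 (68.0.0.0 - 71.255.255.255) -> R6
  69.128.0.0/10 (69.128.0.0 - 69.191.255.255) -> R7
  69.160.0.0/12 (69.160.0.0 - 69.175.255.255) -> R24
  69.160.0.0/13 (69.160.0.0 - 69.167.255.255) -> R3
  69.160.0.0/14 (69.160.0.0 - 69.163.255.255) -> R22
More-specific entries that do NOT match:
  69.162.249.20/30 (69.162.249.20 - 69.162.249.23) does not contain 69.160.249.21
  69.160.249.16/30 (69.160.249.16 - 69.160.249.19) does not contain 69.160.249.21
  69.160.249.64/26 (69.160.249.64 - 69.160.249.127) does not contain 69.160.249.21
  69.160.249.128/25 (69.160.249.128 - 69.160.249.255) does not contain 69.160.249.21
  69.176.248.0/21 (69.176.248.0 - 69.176.255.255) does not contain 69.160.249.21
  69.161.240.0/20 (69.161.240.0 - 69.161.255.255) does not contain 69.160.249.21
  5.160.0.0/16 (5.160.0.0 - 5.160.255.255) does not contain 69.160.249.21
Longest matching prefix is /14 -> next hop R22.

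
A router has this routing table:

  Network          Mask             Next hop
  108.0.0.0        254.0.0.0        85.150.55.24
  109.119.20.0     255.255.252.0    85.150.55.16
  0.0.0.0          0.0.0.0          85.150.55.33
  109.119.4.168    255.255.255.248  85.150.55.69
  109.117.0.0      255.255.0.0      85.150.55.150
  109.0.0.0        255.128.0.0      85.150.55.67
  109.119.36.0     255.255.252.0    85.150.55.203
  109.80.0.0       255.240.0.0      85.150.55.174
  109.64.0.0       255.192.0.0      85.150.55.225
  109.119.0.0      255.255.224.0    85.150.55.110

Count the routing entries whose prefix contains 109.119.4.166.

5

Prefixes containing 109.119.4.166:
  0.0.0.0/0 (default, matches everything)
  108.0.0.0/7 (108.0.0.0 - 109.255.255.255)
  109.0.0.0/9 (109.0.0.0 - 109.127.255.255)
  109.64.0.0/10 (109.64.0.0 - 109.127.255.255)
  109.119.0.0/19 (109.119.0.0 - 109.119.31.255)
Total matching entries: 5.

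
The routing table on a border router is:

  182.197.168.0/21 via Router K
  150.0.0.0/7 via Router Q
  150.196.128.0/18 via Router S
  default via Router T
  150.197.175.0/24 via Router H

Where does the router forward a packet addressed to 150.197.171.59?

Router Q

Routes whose prefix contains 150.197.171.59:
  0.0.0.0/0 (default, matches everything) -> Router T
  150.0.0.0/7 (150.0.0.0 - 151.255.255.255) -> Router Q
More-specific entries that do NOT match:
  150.197.175.0/24 (150.197.175.0 - 150.197.175.255) does not contain 150.197.171.59
  182.197.168.0/21 (182.197.168.0 - 182.197.175.255) does not contain 150.197.171.59
  150.196.128.0/18 (150.196.128.0 - 150.196.191.255) does not contain 150.197.171.59
Longest matching prefix is /7 -> next hop Router Q.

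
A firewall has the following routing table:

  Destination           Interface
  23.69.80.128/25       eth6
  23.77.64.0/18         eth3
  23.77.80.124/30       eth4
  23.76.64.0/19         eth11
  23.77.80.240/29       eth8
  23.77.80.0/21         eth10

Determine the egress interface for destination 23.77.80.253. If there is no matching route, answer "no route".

eth10

Routes whose prefix contains 23.77.80.253:
  23.77.64.0/18 (23.77.64.0 - 23.77.127.255) -> eth3
  23.77.80.0/21 (23.77.80.0 - 23.77.87.255) -> eth10
More-specific entries that do NOT match:
  23.77.80.124/30 (23.77.80.124 - 23.77.80.127) does not contain 23.77.80.253
  23.77.80.240/29 (23.77.80.240 - 23.77.80.247) does not contain 23.77.80.253
  23.69.80.128/25 (23.69.80.128 - 23.69.80.255) does not contain 23.77.80.253
Longest matching prefix is /21 -> interface eth10.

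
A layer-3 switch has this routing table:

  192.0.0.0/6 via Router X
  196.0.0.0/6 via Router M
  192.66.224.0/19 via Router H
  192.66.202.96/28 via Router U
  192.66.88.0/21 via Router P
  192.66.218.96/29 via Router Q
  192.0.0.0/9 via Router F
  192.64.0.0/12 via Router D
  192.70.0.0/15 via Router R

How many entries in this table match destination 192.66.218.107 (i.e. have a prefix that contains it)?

Prefixes containing 192.66.218.107:
  192.0.0.0/6 (192.0.0.0 - 195.255.255.255)
  192.0.0.0/9 (192.0.0.0 - 192.127.255.255)
  192.64.0.0/12 (192.64.0.0 - 192.79.255.255)
Total matching entries: 3.

3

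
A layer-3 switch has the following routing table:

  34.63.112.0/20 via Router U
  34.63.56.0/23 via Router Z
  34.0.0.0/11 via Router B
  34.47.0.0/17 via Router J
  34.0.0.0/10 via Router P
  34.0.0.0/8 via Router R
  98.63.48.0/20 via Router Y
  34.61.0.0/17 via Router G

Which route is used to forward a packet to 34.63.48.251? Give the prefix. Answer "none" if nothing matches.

34.0.0.0/10

Entries matching 34.63.48.251:
  34.0.0.0/8 (34.0.0.0 - 34.255.255.255)
  34.0.0.0/10 (34.0.0.0 - 34.63.255.255)
Most specific is 34.0.0.0/10.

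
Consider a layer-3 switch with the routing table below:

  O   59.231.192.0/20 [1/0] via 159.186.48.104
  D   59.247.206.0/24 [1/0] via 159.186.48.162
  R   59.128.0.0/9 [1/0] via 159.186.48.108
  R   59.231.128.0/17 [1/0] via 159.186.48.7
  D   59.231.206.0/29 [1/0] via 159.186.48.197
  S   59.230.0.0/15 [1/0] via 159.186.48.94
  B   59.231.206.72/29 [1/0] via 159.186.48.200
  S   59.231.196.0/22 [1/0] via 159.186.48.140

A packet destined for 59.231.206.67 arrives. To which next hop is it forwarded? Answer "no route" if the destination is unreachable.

Routes whose prefix contains 59.231.206.67:
  59.128.0.0/9 (59.128.0.0 - 59.255.255.255) -> 159.186.48.108
  59.230.0.0/15 (59.230.0.0 - 59.231.255.255) -> 159.186.48.94
  59.231.128.0/17 (59.231.128.0 - 59.231.255.255) -> 159.186.48.7
  59.231.192.0/20 (59.231.192.0 - 59.231.207.255) -> 159.186.48.104
More-specific entries that do NOT match:
  59.231.206.0/29 (59.231.206.0 - 59.231.206.7) does not contain 59.231.206.67
  59.231.206.72/29 (59.231.206.72 - 59.231.206.79) does not contain 59.231.206.67
  59.247.206.0/24 (59.247.206.0 - 59.247.206.255) does not contain 59.231.206.67
  59.231.196.0/22 (59.231.196.0 - 59.231.199.255) does not contain 59.231.206.67
Longest matching prefix is /20 -> next hop 159.186.48.104.

159.186.48.104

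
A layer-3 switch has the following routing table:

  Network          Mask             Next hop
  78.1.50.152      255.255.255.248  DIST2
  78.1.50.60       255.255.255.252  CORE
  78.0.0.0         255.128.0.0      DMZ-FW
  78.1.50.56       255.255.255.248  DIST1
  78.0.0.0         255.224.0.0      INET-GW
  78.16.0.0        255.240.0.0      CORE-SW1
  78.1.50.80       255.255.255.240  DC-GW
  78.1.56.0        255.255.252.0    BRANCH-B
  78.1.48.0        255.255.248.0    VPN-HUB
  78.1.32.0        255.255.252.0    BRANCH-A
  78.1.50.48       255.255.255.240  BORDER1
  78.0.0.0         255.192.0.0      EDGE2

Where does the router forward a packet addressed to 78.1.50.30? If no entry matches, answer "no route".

Routes whose prefix contains 78.1.50.30:
  78.0.0.0/9 (78.0.0.0 - 78.127.255.255) -> DMZ-FW
  78.0.0.0/10 (78.0.0.0 - 78.63.255.255) -> EDGE2
  78.0.0.0/11 (78.0.0.0 - 78.31.255.255) -> INET-GW
  78.1.48.0/21 (78.1.48.0 - 78.1.55.255) -> VPN-HUB
More-specific entries that do NOT match:
  78.1.50.60/30 (78.1.50.60 - 78.1.50.63) does not contain 78.1.50.30
  78.1.50.152/29 (78.1.50.152 - 78.1.50.159) does not contain 78.1.50.30
  78.1.50.56/29 (78.1.50.56 - 78.1.50.63) does not contain 78.1.50.30
  78.1.50.80/28 (78.1.50.80 - 78.1.50.95) does not contain 78.1.50.30
  78.1.50.48/28 (78.1.50.48 - 78.1.50.63) does not contain 78.1.50.30
  78.1.56.0/22 (78.1.56.0 - 78.1.59.255) does not contain 78.1.50.30
  78.1.32.0/22 (78.1.32.0 - 78.1.35.255) does not contain 78.1.50.30
Longest matching prefix is /21 -> next hop VPN-HUB.

VPN-HUB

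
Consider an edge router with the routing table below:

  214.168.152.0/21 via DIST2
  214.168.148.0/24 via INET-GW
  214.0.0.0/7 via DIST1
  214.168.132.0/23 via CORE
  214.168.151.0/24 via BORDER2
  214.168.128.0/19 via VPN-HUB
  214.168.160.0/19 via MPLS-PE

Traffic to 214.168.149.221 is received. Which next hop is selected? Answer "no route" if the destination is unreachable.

VPN-HUB

Routes whose prefix contains 214.168.149.221:
  214.0.0.0/7 (214.0.0.0 - 215.255.255.255) -> DIST1
  214.168.128.0/19 (214.168.128.0 - 214.168.159.255) -> VPN-HUB
More-specific entries that do NOT match:
  214.168.148.0/24 (214.168.148.0 - 214.168.148.255) does not contain 214.168.149.221
  214.168.151.0/24 (214.168.151.0 - 214.168.151.255) does not contain 214.168.149.221
  214.168.132.0/23 (214.168.132.0 - 214.168.133.255) does not contain 214.168.149.221
  214.168.152.0/21 (214.168.152.0 - 214.168.159.255) does not contain 214.168.149.221
Longest matching prefix is /19 -> next hop VPN-HUB.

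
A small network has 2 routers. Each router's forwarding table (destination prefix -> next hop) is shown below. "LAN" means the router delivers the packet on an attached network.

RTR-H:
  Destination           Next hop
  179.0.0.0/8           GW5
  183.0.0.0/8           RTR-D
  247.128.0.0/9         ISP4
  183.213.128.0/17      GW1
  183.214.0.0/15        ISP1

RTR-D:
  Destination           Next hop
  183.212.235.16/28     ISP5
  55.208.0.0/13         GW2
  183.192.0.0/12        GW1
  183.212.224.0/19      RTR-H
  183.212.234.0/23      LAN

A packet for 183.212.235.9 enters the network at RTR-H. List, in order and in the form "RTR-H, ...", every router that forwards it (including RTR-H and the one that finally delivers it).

RTR-H, RTR-D

At RTR-H: longest match for 183.212.235.9 is 183.0.0.0/8 -> RTR-D
At RTR-D: longest match for 183.212.235.9 is 183.212.234.0/23 -> LAN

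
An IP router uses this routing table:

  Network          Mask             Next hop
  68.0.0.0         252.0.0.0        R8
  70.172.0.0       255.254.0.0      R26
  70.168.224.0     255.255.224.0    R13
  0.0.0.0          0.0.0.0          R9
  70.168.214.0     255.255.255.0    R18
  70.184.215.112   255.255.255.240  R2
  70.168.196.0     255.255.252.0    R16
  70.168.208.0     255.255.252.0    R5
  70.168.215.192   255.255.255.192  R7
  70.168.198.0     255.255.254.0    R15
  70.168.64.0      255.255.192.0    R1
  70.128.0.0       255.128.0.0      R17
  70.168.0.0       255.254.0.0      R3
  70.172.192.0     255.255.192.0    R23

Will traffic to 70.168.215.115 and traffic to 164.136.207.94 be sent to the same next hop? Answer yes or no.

no

70.168.215.115: longest match 70.168.0.0/15 -> R3
164.136.207.94: longest match 0.0.0.0/0 -> R9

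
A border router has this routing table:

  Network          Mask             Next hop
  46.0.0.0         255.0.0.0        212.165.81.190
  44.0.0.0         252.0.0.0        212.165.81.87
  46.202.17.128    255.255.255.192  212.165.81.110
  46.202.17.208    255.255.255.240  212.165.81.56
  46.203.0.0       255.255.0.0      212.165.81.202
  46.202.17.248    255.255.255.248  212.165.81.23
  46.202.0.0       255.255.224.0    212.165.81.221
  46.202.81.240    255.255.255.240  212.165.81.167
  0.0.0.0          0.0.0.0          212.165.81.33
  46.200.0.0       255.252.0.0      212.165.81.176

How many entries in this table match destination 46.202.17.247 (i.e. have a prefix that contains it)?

Prefixes containing 46.202.17.247:
  0.0.0.0/0 (default, matches everything)
  44.0.0.0/6 (44.0.0.0 - 47.255.255.255)
  46.0.0.0/8 (46.0.0.0 - 46.255.255.255)
  46.200.0.0/14 (46.200.0.0 - 46.203.255.255)
  46.202.0.0/19 (46.202.0.0 - 46.202.31.255)
Total matching entries: 5.

5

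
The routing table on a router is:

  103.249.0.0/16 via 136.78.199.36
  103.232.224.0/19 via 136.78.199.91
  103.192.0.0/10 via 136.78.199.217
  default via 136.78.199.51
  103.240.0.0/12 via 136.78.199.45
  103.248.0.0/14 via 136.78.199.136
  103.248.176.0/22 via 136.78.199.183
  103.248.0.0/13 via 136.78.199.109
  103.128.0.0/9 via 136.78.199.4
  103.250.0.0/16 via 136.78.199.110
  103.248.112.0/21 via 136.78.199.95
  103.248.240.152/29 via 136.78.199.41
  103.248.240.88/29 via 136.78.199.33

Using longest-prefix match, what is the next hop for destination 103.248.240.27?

136.78.199.136

Routes whose prefix contains 103.248.240.27:
  0.0.0.0/0 (default, matches everything) -> 136.78.199.51
  103.128.0.0/9 (103.128.0.0 - 103.255.255.255) -> 136.78.199.4
  103.192.0.0/10 (103.192.0.0 - 103.255.255.255) -> 136.78.199.217
  103.240.0.0/12 (103.240.0.0 - 103.255.255.255) -> 136.78.199.45
  103.248.0.0/13 (103.248.0.0 - 103.255.255.255) -> 136.78.199.109
  103.248.0.0/14 (103.248.0.0 - 103.251.255.255) -> 136.78.199.136
More-specific entries that do NOT match:
  103.248.240.152/29 (103.248.240.152 - 103.248.240.159) does not contain 103.248.240.27
  103.248.240.88/29 (103.248.240.88 - 103.248.240.95) does not contain 103.248.240.27
  103.248.176.0/22 (103.248.176.0 - 103.248.179.255) does not contain 103.248.240.27
  103.248.112.0/21 (103.248.112.0 - 103.248.119.255) does not contain 103.248.240.27
  103.232.224.0/19 (103.232.224.0 - 103.232.255.255) does not contain 103.248.240.27
  103.249.0.0/16 (103.249.0.0 - 103.249.255.255) does not contain 103.248.240.27
  103.250.0.0/16 (103.250.0.0 - 103.250.255.255) does not contain 103.248.240.27
Longest matching prefix is /14 -> next hop 136.78.199.136.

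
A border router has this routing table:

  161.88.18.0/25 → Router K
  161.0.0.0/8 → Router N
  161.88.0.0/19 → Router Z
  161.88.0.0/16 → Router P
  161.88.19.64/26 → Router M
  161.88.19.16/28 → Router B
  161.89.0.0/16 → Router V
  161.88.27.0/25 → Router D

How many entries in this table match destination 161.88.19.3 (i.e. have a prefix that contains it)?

3

Prefixes containing 161.88.19.3:
  161.0.0.0/8 (161.0.0.0 - 161.255.255.255)
  161.88.0.0/16 (161.88.0.0 - 161.88.255.255)
  161.88.0.0/19 (161.88.0.0 - 161.88.31.255)
Total matching entries: 3.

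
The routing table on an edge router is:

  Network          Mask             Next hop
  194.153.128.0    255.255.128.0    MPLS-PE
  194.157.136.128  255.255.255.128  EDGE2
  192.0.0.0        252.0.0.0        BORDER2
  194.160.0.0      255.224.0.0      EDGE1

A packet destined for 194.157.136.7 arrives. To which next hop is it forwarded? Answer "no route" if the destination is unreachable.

BORDER2

Routes whose prefix contains 194.157.136.7:
  192.0.0.0/6 (192.0.0.0 - 195.255.255.255) -> BORDER2
More-specific entries that do NOT match:
  194.157.136.128/25 (194.157.136.128 - 194.157.136.255) does not contain 194.157.136.7
  194.153.128.0/17 (194.153.128.0 - 194.153.255.255) does not contain 194.157.136.7
  194.160.0.0/11 (194.160.0.0 - 194.191.255.255) does not contain 194.157.136.7
Longest matching prefix is /6 -> next hop BORDER2.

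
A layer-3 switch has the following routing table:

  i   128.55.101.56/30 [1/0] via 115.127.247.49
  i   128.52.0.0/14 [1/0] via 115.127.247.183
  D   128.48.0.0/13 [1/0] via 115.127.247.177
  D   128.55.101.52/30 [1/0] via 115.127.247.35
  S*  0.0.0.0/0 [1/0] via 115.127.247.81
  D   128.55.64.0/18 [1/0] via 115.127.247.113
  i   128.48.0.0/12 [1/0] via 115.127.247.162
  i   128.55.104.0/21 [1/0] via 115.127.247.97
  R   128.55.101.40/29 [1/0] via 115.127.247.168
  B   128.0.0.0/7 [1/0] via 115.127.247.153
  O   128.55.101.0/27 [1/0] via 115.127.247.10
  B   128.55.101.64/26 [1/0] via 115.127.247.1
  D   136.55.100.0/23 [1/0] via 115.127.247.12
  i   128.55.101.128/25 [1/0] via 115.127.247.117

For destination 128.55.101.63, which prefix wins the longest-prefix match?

128.55.64.0/18

Entries matching 128.55.101.63:
  0.0.0.0/0 (default, matches everything)
  128.0.0.0/7 (128.0.0.0 - 129.255.255.255)
  128.48.0.0/12 (128.48.0.0 - 128.63.255.255)
  128.48.0.0/13 (128.48.0.0 - 128.55.255.255)
  128.52.0.0/14 (128.52.0.0 - 128.55.255.255)
  128.55.64.0/18 (128.55.64.0 - 128.55.127.255)
Most specific is 128.55.64.0/18.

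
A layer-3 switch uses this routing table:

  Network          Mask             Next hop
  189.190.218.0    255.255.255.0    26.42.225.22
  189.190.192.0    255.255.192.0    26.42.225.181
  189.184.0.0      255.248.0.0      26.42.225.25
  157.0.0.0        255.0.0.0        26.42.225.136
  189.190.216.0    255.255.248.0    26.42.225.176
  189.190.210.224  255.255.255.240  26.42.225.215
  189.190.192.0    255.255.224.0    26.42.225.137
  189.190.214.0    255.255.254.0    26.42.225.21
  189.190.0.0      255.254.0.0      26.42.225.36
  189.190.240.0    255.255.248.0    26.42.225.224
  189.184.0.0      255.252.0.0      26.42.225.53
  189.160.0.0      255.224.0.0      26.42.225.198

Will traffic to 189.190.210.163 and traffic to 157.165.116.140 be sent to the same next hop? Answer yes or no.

189.190.210.163: longest match 189.190.192.0/19 -> 26.42.225.137
157.165.116.140: longest match 157.0.0.0/8 -> 26.42.225.136

no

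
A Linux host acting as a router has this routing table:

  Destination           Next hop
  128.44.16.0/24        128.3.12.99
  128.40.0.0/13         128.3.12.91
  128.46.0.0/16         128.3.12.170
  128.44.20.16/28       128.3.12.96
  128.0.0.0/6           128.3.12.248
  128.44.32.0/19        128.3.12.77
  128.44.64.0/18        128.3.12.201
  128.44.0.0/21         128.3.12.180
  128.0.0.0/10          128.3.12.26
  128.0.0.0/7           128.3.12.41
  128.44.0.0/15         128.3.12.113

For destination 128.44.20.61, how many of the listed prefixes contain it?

Prefixes containing 128.44.20.61:
  128.0.0.0/6 (128.0.0.0 - 131.255.255.255)
  128.0.0.0/7 (128.0.0.0 - 129.255.255.255)
  128.0.0.0/10 (128.0.0.0 - 128.63.255.255)
  128.40.0.0/13 (128.40.0.0 - 128.47.255.255)
  128.44.0.0/15 (128.44.0.0 - 128.45.255.255)
Total matching entries: 5.

5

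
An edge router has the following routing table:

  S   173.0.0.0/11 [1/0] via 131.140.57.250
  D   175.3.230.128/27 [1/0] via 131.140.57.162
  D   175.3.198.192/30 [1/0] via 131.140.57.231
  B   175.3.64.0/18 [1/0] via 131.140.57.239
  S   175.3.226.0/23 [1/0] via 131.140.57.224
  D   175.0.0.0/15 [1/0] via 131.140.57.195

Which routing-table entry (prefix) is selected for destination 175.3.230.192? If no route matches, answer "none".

175.3.230.192 is outside every listed prefix and there is no default route.

none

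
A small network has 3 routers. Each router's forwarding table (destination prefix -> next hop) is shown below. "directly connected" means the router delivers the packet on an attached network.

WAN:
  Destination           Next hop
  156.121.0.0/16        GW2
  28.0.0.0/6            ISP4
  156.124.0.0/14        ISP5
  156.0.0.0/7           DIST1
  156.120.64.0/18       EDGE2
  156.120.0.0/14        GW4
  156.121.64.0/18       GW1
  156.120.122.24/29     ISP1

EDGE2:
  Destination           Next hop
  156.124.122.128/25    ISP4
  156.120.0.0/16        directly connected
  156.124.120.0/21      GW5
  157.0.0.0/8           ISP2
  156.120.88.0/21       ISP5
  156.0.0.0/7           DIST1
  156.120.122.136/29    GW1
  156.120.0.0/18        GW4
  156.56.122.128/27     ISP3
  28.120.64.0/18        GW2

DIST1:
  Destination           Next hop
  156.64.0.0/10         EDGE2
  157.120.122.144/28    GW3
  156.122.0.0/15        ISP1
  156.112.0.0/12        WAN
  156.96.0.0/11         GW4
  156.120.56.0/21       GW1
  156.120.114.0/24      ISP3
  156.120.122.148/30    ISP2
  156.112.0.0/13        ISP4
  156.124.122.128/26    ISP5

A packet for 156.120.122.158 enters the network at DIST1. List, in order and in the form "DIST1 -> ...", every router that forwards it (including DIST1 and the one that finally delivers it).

At DIST1: longest match for 156.120.122.158 is 156.112.0.0/12 -> WAN
At WAN: longest match for 156.120.122.158 is 156.120.64.0/18 -> EDGE2
At EDGE2: longest match for 156.120.122.158 is 156.120.0.0/16 -> directly connected

DIST1 -> WAN -> EDGE2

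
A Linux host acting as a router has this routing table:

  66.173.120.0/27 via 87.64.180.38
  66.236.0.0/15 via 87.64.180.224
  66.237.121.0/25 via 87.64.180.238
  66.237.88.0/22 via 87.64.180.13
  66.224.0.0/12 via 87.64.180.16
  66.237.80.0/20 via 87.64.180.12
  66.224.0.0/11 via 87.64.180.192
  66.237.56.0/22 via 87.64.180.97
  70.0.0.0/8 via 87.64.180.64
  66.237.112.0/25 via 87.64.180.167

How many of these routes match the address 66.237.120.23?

3

Prefixes containing 66.237.120.23:
  66.224.0.0/11 (66.224.0.0 - 66.255.255.255)
  66.224.0.0/12 (66.224.0.0 - 66.239.255.255)
  66.236.0.0/15 (66.236.0.0 - 66.237.255.255)
Total matching entries: 3.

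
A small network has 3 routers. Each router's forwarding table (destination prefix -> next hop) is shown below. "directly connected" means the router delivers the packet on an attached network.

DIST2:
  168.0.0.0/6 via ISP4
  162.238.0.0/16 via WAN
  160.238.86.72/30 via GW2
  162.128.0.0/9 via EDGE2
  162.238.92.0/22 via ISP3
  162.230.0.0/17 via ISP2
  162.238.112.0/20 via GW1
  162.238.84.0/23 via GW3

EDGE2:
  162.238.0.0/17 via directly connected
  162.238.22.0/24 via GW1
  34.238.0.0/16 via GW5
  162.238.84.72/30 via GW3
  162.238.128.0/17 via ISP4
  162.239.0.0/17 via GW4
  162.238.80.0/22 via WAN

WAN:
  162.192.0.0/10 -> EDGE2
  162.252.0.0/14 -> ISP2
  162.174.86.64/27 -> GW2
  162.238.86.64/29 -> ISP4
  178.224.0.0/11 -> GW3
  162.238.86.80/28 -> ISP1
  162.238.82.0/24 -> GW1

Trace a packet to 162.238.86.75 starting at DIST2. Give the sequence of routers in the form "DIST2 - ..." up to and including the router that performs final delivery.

DIST2 - WAN - EDGE2

At DIST2: longest match for 162.238.86.75 is 162.238.0.0/16 -> WAN
At WAN: longest match for 162.238.86.75 is 162.192.0.0/10 -> EDGE2
At EDGE2: longest match for 162.238.86.75 is 162.238.0.0/17 -> directly connected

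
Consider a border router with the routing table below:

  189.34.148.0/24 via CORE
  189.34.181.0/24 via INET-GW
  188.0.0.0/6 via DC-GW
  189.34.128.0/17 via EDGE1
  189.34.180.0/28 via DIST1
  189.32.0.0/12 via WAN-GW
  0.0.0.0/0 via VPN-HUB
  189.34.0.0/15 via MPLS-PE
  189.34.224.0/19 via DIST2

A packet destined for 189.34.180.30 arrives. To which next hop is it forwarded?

Routes whose prefix contains 189.34.180.30:
  0.0.0.0/0 (default, matches everything) -> VPN-HUB
  188.0.0.0/6 (188.0.0.0 - 191.255.255.255) -> DC-GW
  189.32.0.0/12 (189.32.0.0 - 189.47.255.255) -> WAN-GW
  189.34.0.0/15 (189.34.0.0 - 189.35.255.255) -> MPLS-PE
  189.34.128.0/17 (189.34.128.0 - 189.34.255.255) -> EDGE1
More-specific entries that do NOT match:
  189.34.180.0/28 (189.34.180.0 - 189.34.180.15) does not contain 189.34.180.30
  189.34.148.0/24 (189.34.148.0 - 189.34.148.255) does not contain 189.34.180.30
  189.34.181.0/24 (189.34.181.0 - 189.34.181.255) does not contain 189.34.180.30
  189.34.224.0/19 (189.34.224.0 - 189.34.255.255) does not contain 189.34.180.30
Longest matching prefix is /17 -> next hop EDGE1.

EDGE1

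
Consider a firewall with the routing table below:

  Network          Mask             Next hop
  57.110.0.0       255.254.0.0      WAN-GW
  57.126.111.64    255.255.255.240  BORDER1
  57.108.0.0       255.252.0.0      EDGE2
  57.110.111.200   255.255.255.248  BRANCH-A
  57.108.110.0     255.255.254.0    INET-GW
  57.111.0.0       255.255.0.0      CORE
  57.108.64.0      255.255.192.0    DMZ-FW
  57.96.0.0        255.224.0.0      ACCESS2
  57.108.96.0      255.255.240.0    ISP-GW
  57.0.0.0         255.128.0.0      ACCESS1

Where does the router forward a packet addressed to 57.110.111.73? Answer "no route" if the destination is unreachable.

WAN-GW

Routes whose prefix contains 57.110.111.73:
  57.0.0.0/9 (57.0.0.0 - 57.127.255.255) -> ACCESS1
  57.96.0.0/11 (57.96.0.0 - 57.127.255.255) -> ACCESS2
  57.108.0.0/14 (57.108.0.0 - 57.111.255.255) -> EDGE2
  57.110.0.0/15 (57.110.0.0 - 57.111.255.255) -> WAN-GW
More-specific entries that do NOT match:
  57.110.111.200/29 (57.110.111.200 - 57.110.111.207) does not contain 57.110.111.73
  57.126.111.64/28 (57.126.111.64 - 57.126.111.79) does not contain 57.110.111.73
  57.108.110.0/23 (57.108.110.0 - 57.108.111.255) does not contain 57.110.111.73
  57.108.96.0/20 (57.108.96.0 - 57.108.111.255) does not contain 57.110.111.73
  57.108.64.0/18 (57.108.64.0 - 57.108.127.255) does not contain 57.110.111.73
  57.111.0.0/16 (57.111.0.0 - 57.111.255.255) does not contain 57.110.111.73
Longest matching prefix is /15 -> next hop WAN-GW.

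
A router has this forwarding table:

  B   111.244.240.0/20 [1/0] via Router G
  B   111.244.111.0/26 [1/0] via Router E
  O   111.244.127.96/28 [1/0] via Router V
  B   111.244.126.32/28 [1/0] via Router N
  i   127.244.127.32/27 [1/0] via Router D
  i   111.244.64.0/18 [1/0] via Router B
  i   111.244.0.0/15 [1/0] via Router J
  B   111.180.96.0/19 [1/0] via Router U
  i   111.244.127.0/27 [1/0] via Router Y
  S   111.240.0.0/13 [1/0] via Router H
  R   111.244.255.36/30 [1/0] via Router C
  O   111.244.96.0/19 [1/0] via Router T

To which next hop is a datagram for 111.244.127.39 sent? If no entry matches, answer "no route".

Routes whose prefix contains 111.244.127.39:
  111.240.0.0/13 (111.240.0.0 - 111.247.255.255) -> Router H
  111.244.0.0/15 (111.244.0.0 - 111.245.255.255) -> Router J
  111.244.64.0/18 (111.244.64.0 - 111.244.127.255) -> Router B
  111.244.96.0/19 (111.244.96.0 - 111.244.127.255) -> Router T
More-specific entries that do NOT match:
  111.244.255.36/30 (111.244.255.36 - 111.244.255.39) does not contain 111.244.127.39
  111.244.127.96/28 (111.244.127.96 - 111.244.127.111) does not contain 111.244.127.39
  111.244.126.32/28 (111.244.126.32 - 111.244.126.47) does not contain 111.244.127.39
  127.244.127.32/27 (127.244.127.32 - 127.244.127.63) does not contain 111.244.127.39
  111.244.127.0/27 (111.244.127.0 - 111.244.127.31) does not contain 111.244.127.39
  111.244.111.0/26 (111.244.111.0 - 111.244.111.63) does not contain 111.244.127.39
  111.244.240.0/20 (111.244.240.0 - 111.244.255.255) does not contain 111.244.127.39
Longest matching prefix is /19 -> next hop Router T.

Router T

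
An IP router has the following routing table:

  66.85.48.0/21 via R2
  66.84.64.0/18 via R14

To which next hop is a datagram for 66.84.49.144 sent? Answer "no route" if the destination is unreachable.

no route

No entry's prefix contains 66.84.49.144; there is no default route.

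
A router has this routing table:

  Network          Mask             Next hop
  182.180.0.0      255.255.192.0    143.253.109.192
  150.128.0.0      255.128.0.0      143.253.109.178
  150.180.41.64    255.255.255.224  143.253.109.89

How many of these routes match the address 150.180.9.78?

1

Prefixes containing 150.180.9.78:
  150.128.0.0/9 (150.128.0.0 - 150.255.255.255)
Total matching entries: 1.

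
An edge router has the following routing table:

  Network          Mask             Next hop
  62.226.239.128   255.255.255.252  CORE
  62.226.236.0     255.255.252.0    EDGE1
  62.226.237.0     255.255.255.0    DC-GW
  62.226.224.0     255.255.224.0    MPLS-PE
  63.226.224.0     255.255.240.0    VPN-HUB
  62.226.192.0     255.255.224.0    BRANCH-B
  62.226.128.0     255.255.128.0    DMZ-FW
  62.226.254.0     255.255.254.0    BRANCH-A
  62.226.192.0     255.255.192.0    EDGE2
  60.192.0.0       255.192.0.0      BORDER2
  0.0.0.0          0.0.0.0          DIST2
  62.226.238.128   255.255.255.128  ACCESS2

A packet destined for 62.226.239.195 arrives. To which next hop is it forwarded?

Routes whose prefix contains 62.226.239.195:
  0.0.0.0/0 (default, matches everything) -> DIST2
  62.226.128.0/17 (62.226.128.0 - 62.226.255.255) -> DMZ-FW
  62.226.192.0/18 (62.226.192.0 - 62.226.255.255) -> EDGE2
  62.226.224.0/19 (62.226.224.0 - 62.226.255.255) -> MPLS-PE
  62.226.236.0/22 (62.226.236.0 - 62.226.239.255) -> EDGE1
More-specific entries that do NOT match:
  62.226.239.128/30 (62.226.239.128 - 62.226.239.131) does not contain 62.226.239.195
  62.226.238.128/25 (62.226.238.128 - 62.226.238.255) does not contain 62.226.239.195
  62.226.237.0/24 (62.226.237.0 - 62.226.237.255) does not contain 62.226.239.195
  62.226.254.0/23 (62.226.254.0 - 62.226.255.255) does not contain 62.226.239.195
Longest matching prefix is /22 -> next hop EDGE1.

EDGE1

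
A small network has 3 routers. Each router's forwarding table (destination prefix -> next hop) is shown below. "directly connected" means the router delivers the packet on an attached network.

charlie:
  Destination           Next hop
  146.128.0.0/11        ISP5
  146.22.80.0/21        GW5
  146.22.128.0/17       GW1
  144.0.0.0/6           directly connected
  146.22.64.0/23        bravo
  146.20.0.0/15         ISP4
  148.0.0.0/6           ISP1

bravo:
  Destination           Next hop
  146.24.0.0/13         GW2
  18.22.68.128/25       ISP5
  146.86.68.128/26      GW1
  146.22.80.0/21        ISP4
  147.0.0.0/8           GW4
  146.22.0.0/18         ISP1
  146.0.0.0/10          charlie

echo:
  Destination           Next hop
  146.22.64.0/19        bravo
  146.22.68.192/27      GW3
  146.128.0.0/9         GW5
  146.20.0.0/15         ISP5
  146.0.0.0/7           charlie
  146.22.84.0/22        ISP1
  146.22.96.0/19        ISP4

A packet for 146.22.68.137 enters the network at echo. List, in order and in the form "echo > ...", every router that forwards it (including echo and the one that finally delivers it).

echo > bravo > charlie

At echo: longest match for 146.22.68.137 is 146.22.64.0/19 -> bravo
At bravo: longest match for 146.22.68.137 is 146.0.0.0/10 -> charlie
At charlie: longest match for 146.22.68.137 is 144.0.0.0/6 -> directly connected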